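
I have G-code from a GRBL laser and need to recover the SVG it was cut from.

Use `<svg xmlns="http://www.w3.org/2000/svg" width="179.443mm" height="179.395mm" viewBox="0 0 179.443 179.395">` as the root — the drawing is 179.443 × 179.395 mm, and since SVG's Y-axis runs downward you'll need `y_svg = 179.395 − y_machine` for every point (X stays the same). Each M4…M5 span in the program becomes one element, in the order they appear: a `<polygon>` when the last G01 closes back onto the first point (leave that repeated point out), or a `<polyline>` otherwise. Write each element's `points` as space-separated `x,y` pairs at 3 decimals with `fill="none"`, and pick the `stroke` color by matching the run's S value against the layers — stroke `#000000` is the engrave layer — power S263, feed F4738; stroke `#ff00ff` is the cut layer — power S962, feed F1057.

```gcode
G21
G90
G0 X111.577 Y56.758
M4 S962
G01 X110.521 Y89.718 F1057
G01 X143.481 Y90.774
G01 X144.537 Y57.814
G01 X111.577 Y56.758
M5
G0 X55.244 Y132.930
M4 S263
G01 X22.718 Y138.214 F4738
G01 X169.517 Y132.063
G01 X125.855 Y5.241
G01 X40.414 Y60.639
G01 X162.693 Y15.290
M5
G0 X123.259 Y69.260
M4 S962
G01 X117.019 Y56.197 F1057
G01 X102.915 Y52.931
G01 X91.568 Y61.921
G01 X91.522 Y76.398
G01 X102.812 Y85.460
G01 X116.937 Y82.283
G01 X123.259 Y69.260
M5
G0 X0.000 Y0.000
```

y_svg = 179.395 − y_m.

[1] S962→`#ff00ff` (cut); closed run; points: 111.577,122.637 110.521,89.677 143.481,88.621 144.537,121.581

[2] S263→`#000000` (engrave); open run; points: 55.244,46.465 22.718,41.181 169.517,47.332 125.855,174.154 40.414,118.756 162.693,164.105

[3] S962→`#ff00ff` (cut); closed run; points: 123.259,110.135 117.019,123.198 102.915,126.464 91.568,117.474 91.522,102.997 102.812,93.935 116.937,97.112

<svg xmlns="http://www.w3.org/2000/svg" width="179.443mm" height="179.395mm" viewBox="0 0 179.443 179.395">
  <polygon points="111.577,122.637 110.521,89.677 143.481,88.621 144.537,121.581" fill="none" stroke="#ff00ff"/>
  <polyline points="55.244,46.465 22.718,41.181 169.517,47.332 125.855,174.154 40.414,118.756 162.693,164.105" fill="none" stroke="#000000"/>
  <polygon points="123.259,110.135 117.019,123.198 102.915,126.464 91.568,117.474 91.522,102.997 102.812,93.935 116.937,97.112" fill="none" stroke="#ff00ff"/>
</svg>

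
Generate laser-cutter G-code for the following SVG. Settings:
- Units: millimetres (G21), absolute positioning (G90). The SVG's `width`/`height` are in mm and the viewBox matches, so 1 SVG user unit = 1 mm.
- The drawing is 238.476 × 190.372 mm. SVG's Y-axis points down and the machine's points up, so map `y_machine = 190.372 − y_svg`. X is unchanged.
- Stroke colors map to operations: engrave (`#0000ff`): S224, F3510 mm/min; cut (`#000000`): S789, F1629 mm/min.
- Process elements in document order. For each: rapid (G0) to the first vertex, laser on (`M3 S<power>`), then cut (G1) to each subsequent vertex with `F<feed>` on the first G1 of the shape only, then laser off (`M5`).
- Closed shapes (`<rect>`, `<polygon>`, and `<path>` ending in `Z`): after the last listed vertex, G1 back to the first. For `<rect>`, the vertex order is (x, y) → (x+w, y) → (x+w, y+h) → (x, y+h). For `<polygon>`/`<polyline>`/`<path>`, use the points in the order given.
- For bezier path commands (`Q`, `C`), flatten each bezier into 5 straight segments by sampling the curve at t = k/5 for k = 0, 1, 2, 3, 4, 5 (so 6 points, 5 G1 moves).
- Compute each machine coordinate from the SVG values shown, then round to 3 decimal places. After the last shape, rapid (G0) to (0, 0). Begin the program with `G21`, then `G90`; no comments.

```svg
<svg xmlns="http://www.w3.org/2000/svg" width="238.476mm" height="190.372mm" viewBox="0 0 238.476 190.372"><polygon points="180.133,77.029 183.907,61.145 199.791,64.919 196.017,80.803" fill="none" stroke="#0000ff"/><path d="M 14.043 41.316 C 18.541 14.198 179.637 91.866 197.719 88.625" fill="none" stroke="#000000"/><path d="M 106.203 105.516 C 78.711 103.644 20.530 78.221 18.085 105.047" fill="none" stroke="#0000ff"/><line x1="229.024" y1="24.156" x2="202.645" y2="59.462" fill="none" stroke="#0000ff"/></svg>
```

G21
G90
G0 X180.133 Y113.343
M3 S224
G1 X183.907 Y129.227 F3510
G1 X199.791 Y125.453
G1 X196.017 Y109.569
G1 X180.133 Y113.343
M5
G0 X14.043 Y149.056
M3 S789
G1 X33.137 Y154.238 F1629
G1 X75.432 Y143.185
G1 X126.549 Y124.810
G1 X172.105 Y108.026
G1 X197.719 Y101.747
M5
G0 X106.203 Y84.856
M3 S224
G1 X86.717 Y88.199 F3510
G1 X64.013 Y93.556
G1 X42.241 Y97.288
G1 X25.549 Y95.757
G1 X18.085 Y85.325
M5
G0 X229.024 Y166.216
M3 S224
G1 X202.645 Y130.910 F3510
M5
G0 X0.000 Y0.000

1 u = 1 mm; y_m = 190.372 − y.

[1] `<polygon>` regular polygon, #0000ff→engrave S224 F3510: (180.133,113.343) → (183.907,129.227) → (199.791,125.453) → (196.017,109.569) → (180.133,113.343) (closed)

[2] `<path>` cubic bezier, #000000→cut S789 F1629: (14.043,149.056) → (33.137,154.238) → (75.432,143.185) → (126.549,124.810) → (172.105,108.026) → (197.719,101.747)

[3] `<path>` cubic bezier, #0000ff→engrave S224 F3510: (106.203,84.856) → (86.717,88.199) → (64.013,93.556) → (42.241,97.288) → (25.549,95.757) → (18.085,85.325)

[4] `<line>` line segment, #0000ff→engrave S224 F3510: (229.024,166.216) → (202.645,130.910)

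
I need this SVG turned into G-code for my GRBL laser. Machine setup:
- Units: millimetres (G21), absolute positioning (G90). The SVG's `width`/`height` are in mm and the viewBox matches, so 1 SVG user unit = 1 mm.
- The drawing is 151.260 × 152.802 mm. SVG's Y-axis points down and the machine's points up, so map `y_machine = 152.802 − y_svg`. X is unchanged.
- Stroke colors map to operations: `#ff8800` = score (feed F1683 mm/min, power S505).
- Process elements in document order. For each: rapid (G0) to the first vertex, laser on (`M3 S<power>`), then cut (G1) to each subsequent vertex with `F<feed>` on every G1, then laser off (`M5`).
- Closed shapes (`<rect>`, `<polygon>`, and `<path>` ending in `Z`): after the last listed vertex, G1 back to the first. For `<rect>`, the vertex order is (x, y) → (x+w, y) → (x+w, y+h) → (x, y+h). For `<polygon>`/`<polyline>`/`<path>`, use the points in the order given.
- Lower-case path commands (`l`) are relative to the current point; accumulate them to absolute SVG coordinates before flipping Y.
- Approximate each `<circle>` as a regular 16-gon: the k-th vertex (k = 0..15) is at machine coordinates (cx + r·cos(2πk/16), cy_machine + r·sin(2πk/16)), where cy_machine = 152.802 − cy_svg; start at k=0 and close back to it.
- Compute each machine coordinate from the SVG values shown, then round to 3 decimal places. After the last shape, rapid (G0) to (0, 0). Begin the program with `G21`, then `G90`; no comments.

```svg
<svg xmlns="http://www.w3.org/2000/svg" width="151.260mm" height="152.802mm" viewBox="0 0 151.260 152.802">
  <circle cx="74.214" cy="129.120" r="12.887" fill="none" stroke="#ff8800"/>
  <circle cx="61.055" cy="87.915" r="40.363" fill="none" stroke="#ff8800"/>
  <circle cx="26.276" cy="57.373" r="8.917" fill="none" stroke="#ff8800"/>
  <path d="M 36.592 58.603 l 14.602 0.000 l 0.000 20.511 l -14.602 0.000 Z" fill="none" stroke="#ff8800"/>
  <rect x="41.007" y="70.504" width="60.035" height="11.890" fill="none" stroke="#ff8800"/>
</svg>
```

viewBox `0 0 151.260 152.802` with mm width/height → 1 unit = 1 mm. Flip: y_m = 152.802 − y_svg.

**Shape 1** — `<circle>` circle, stroke `#ff8800` → score (S505, F1683). Machine vertices: (87.101,23.682) → (86.120,28.614) → (83.326,32.794) → (79.146,35.588) → (74.214,36.569) → (69.282,35.588) → (65.102,32.794) → (62.308,28.614) → (61.327,23.682) → (62.308,18.750) → (65.102,14.570) → (69.282,11.776) → (74.214,10.795) → (79.146,11.776) → (83.326,14.570) → (86.120,18.750) → (87.101,23.682). Closed: final G1 returns to the first vertex.

**Shape 2** — `<circle>` circle, stroke `#ff8800` → score (S505, F1683). Machine vertices: (101.418,64.887) → (98.346,80.333) → (89.596,93.428) → (76.501,102.178) → (61.055,105.250) → (45.609,102.178) → (32.514,93.428) → (23.764,80.333) → (20.692,64.887) → (23.764,49.441) → (32.514,36.346) → (45.609,27.596) → (61.055,24.524) → (76.501,27.596) → (89.596,36.346) → (98.346,49.441) → (101.418,64.887). Closed: final G1 returns to the first vertex.

**Shape 3** — `<circle>` circle, stroke `#ff8800` → score (S505, F1683). Machine vertices: (35.193,95.429) → (34.514,98.841) → (32.581,101.734) → (29.688,103.667) → (26.276,104.346) → (22.864,103.667) → (19.971,101.734) → (18.038,98.841) → (17.359,95.429) → (18.038,92.017) → (19.971,89.124) → (22.864,87.191) → (26.276,86.512) → (29.688,87.191) → (32.581,89.124) → (34.514,92.017) → (35.193,95.429). Closed: final G1 returns to the first vertex.

**Shape 4** — `<path>` rectangle, stroke `#ff8800` → score (S505, F1683). Machine vertices: (36.592,94.199) → (51.194,94.199) → (51.194,73.688) → (36.592,73.688) → (36.592,94.199). Closed: final G1 returns to the first vertex.

**Shape 5** — `<rect>` rectangle, stroke `#ff8800` → score (S505, F1683). Machine vertices: (41.007,82.298) → (101.042,82.298) → (101.042,70.408) → (41.007,70.408) → (41.007,82.298). Closed: final G1 returns to the first vertex.

G21
G90
G0 X87.101 Y23.682
M3 S505
G1 X86.120 Y28.614 F1683
G1 X83.326 Y32.794 F1683
G1 X79.146 Y35.588 F1683
G1 X74.214 Y36.569 F1683
G1 X69.282 Y35.588 F1683
G1 X65.102 Y32.794 F1683
G1 X62.308 Y28.614 F1683
G1 X61.327 Y23.682 F1683
G1 X62.308 Y18.750 F1683
G1 X65.102 Y14.570 F1683
G1 X69.282 Y11.776 F1683
G1 X74.214 Y10.795 F1683
G1 X79.146 Y11.776 F1683
G1 X83.326 Y14.570 F1683
G1 X86.120 Y18.750 F1683
G1 X87.101 Y23.682 F1683
M5
G0 X101.418 Y64.887
M3 S505
G1 X98.346 Y80.333 F1683
G1 X89.596 Y93.428 F1683
G1 X76.501 Y102.178 F1683
G1 X61.055 Y105.250 F1683
G1 X45.609 Y102.178 F1683
G1 X32.514 Y93.428 F1683
G1 X23.764 Y80.333 F1683
G1 X20.692 Y64.887 F1683
G1 X23.764 Y49.441 F1683
G1 X32.514 Y36.346 F1683
G1 X45.609 Y27.596 F1683
G1 X61.055 Y24.524 F1683
G1 X76.501 Y27.596 F1683
G1 X89.596 Y36.346 F1683
G1 X98.346 Y49.441 F1683
G1 X101.418 Y64.887 F1683
M5
G0 X35.193 Y95.429
M3 S505
G1 X34.514 Y98.841 F1683
G1 X32.581 Y101.734 F1683
G1 X29.688 Y103.667 F1683
G1 X26.276 Y104.346 F1683
G1 X22.864 Y103.667 F1683
G1 X19.971 Y101.734 F1683
G1 X18.038 Y98.841 F1683
G1 X17.359 Y95.429 F1683
G1 X18.038 Y92.017 F1683
G1 X19.971 Y89.124 F1683
G1 X22.864 Y87.191 F1683
G1 X26.276 Y86.512 F1683
G1 X29.688 Y87.191 F1683
G1 X32.581 Y89.124 F1683
G1 X34.514 Y92.017 F1683
G1 X35.193 Y95.429 F1683
M5
G0 X36.592 Y94.199
M3 S505
G1 X51.194 Y94.199 F1683
G1 X51.194 Y73.688 F1683
G1 X36.592 Y73.688 F1683
G1 X36.592 Y94.199 F1683
M5
G0 X41.007 Y82.298
M3 S505
G1 X101.042 Y82.298 F1683
G1 X101.042 Y70.408 F1683
G1 X41.007 Y70.408 F1683
G1 X41.007 Y82.298 F1683
M5
G0 X0.000 Y0.000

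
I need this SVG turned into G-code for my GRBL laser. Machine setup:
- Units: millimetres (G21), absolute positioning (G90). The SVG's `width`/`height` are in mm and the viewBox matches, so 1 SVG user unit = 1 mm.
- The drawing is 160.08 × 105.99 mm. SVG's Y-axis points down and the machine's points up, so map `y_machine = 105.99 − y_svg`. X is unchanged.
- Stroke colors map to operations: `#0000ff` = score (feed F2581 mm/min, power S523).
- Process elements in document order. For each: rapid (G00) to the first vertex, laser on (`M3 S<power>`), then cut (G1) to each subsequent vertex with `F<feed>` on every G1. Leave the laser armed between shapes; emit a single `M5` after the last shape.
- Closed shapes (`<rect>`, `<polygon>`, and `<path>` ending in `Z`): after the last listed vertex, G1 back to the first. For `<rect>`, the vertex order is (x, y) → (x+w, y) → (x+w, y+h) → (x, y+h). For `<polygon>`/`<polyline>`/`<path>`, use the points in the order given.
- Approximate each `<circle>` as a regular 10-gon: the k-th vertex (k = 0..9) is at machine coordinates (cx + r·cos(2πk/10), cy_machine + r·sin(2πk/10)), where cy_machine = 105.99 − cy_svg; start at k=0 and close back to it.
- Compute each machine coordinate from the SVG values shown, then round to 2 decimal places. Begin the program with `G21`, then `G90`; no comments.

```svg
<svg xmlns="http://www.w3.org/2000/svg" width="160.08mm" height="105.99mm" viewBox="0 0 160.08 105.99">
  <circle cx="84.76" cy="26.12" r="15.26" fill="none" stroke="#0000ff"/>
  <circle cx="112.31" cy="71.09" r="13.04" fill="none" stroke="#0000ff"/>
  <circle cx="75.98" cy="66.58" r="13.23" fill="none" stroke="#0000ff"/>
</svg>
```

G21
G90
G00 X100.02 Y79.87
M3 S523
G1 X97.11 Y88.84 F2581
G1 X89.48 Y94.38 F2581
G1 X80.04 Y94.38 F2581
G1 X72.41 Y88.84 F2581
G1 X69.50 Y79.87 F2581
G1 X72.41 Y70.90 F2581
G1 X80.04 Y65.36 F2581
G1 X89.48 Y65.36 F2581
G1 X97.11 Y70.90 F2581
G1 X100.02 Y79.87 F2581
G00 X125.35 Y34.90
M3 S523
G1 X122.86 Y42.56 F2581
G1 X116.34 Y47.30 F2581
G1 X108.28 Y47.30 F2581
G1 X101.76 Y42.56 F2581
G1 X99.27 Y34.90 F2581
G1 X101.76 Y27.24 F2581
G1 X108.28 Y22.50 F2581
G1 X116.34 Y22.50 F2581
G1 X122.86 Y27.24 F2581
G1 X125.35 Y34.90 F2581
G00 X89.21 Y39.41
M3 S523
G1 X86.68 Y47.19 F2581
G1 X80.07 Y51.99 F2581
G1 X71.89 Y51.99 F2581
G1 X65.28 Y47.19 F2581
G1 X62.75 Y39.41 F2581
G1 X65.28 Y31.63 F2581
G1 X71.89 Y26.83 F2581
G1 X80.07 Y26.83 F2581
G1 X86.68 Y31.63 F2581
G1 X89.21 Y39.41 F2581
M5

1 u = 1 mm; y_m = 105.99 − y.

[1] `<circle>` circle, #0000ff→score S523 F2581: (100.02,79.87) → (97.11,88.84) → (89.48,94.38) → (80.04,94.38) → (72.41,88.84) → (69.50,79.87) → (72.41,70.90) → (80.04,65.36) → (89.48,65.36) → (97.11,70.90) → (100.02,79.87) (closed)

[2] `<circle>` circle, #0000ff→score S523 F2581: (125.35,34.90) → (122.86,42.56) → (116.34,47.30) → (108.28,47.30) → (101.76,42.56) → (99.27,34.90) → (101.76,27.24) → (108.28,22.50) → (116.34,22.50) → (122.86,27.24) → (125.35,34.90) (closed)

[3] `<circle>` circle, #0000ff→score S523 F2581: (89.21,39.41) → (86.68,47.19) → (80.07,51.99) → (71.89,51.99) → (65.28,47.19) → (62.75,39.41) → (65.28,31.63) → (71.89,26.83) → (80.07,26.83) → (86.68,31.63) → (89.21,39.41) (closed)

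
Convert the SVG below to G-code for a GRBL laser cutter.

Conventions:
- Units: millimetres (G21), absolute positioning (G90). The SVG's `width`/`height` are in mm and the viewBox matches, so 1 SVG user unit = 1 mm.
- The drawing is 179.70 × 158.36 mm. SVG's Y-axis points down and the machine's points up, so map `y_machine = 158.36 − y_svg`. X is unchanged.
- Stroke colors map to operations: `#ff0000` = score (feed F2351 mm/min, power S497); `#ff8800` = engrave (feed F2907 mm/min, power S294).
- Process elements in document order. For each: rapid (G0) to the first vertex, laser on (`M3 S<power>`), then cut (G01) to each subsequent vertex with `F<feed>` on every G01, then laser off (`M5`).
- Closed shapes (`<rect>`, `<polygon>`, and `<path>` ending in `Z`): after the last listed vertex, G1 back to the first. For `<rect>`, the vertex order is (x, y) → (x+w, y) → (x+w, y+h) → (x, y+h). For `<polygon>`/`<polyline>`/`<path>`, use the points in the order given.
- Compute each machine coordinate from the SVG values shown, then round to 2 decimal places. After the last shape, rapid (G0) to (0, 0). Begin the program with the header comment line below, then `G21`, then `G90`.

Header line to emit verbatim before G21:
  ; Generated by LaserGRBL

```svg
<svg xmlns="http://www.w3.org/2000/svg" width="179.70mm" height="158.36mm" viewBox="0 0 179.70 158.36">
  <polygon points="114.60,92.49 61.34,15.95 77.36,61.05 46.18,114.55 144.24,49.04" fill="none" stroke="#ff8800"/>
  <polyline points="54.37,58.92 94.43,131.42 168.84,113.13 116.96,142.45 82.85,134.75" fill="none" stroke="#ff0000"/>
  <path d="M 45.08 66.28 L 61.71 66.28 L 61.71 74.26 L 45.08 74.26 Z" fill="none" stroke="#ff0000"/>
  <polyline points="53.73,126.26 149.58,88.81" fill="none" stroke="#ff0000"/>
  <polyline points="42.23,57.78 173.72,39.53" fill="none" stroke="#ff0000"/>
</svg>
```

; Generated by LaserGRBL
G21
G90
G0 X114.60 Y65.87
M3 S294
G01 X61.34 Y142.41 F2907
G01 X77.36 Y97.31 F2907
G01 X46.18 Y43.81 F2907
G01 X144.24 Y109.32 F2907
G01 X114.60 Y65.87 F2907
M5
G0 X54.37 Y99.44
M3 S497
G01 X94.43 Y26.94 F2351
G01 X168.84 Y45.23 F2351
G01 X116.96 Y15.91 F2351
G01 X82.85 Y23.61 F2351
M5
G0 X45.08 Y92.08
M3 S497
G01 X61.71 Y92.08 F2351
G01 X61.71 Y84.10 F2351
G01 X45.08 Y84.10 F2351
G01 X45.08 Y92.08 F2351
M5
G0 X53.73 Y32.10
M3 S497
G01 X149.58 Y69.55 F2351
M5
G0 X42.23 Y100.58
M3 S497
G01 X173.72 Y118.83 F2351
M5
G0 X0.00 Y0.00

Since the viewBox matches the mm dimensions, user units are millimetres directly. The only transform is the Y-flip y_m = 158.36 − y_svg.

Shape 1 is a closed polygon drawn with `<polygon>`. Its stroke #ff8800 means engrave at S294, F2907. After flipping Y the toolpath is (114.60,65.87) → (61.34,142.41) → (77.36,97.31) → (46.18,43.81) → (144.24,109.32) → (114.60,65.87), returning to the start.

Shape 2 is a open polyline drawn with `<polyline>`. Its stroke #ff0000 means score at S497, F2351. After flipping Y the toolpath is (54.37,99.44) → (94.43,26.94) → (168.84,45.23) → (116.96,15.91) → (82.85,23.61).

Shape 3 is a rectangle drawn with `<path>`. Its stroke #ff0000 means score at S497, F2351. After flipping Y the toolpath is (45.08,92.08) → (61.71,92.08) → (61.71,84.10) → (45.08,84.10) → (45.08,92.08), returning to the start.

Shape 4 is a line segment drawn with `<polyline>`. Its stroke #ff0000 means score at S497, F2351. After flipping Y the toolpath is (53.73,32.10) → (149.58,69.55).

Shape 5 is a line segment drawn with `<polyline>`. Its stroke #ff0000 means score at S497, F2351. After flipping Y the toolpath is (42.23,100.58) → (173.72,118.83).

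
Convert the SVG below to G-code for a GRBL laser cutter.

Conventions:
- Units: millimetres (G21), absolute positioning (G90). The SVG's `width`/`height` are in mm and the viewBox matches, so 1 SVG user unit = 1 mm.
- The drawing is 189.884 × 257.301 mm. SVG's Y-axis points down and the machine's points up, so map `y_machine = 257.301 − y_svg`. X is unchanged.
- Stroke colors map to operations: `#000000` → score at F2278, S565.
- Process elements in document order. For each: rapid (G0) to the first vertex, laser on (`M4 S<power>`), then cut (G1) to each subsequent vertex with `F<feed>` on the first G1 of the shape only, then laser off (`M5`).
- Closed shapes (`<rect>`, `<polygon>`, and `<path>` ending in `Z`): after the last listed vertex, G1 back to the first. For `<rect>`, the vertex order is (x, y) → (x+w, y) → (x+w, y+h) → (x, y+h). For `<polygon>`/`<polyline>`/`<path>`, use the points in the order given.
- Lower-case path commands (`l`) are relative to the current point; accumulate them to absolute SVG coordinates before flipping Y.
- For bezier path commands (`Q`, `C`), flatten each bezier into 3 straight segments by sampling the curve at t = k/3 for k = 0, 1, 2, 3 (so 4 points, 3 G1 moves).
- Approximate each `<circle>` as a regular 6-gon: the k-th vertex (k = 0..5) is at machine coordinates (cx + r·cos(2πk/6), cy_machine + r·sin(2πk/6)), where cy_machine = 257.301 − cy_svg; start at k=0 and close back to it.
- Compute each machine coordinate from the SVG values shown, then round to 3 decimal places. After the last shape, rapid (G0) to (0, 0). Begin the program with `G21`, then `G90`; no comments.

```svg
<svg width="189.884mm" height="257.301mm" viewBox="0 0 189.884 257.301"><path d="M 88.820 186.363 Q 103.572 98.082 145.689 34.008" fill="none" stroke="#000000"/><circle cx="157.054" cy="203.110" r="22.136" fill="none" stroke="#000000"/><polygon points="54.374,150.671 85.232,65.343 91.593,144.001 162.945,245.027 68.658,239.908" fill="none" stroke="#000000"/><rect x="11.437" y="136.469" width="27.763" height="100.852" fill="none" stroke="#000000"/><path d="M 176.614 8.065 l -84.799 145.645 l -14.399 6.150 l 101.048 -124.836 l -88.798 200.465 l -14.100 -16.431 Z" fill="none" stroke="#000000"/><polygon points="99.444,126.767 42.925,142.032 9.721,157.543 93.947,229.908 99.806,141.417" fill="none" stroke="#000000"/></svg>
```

viewBox `0 0 189.884 257.301` with mm width/height → 1 unit = 1 mm. Flip: y_m = 257.301 − y_svg.

**Shape 1** — `<path>` quadratic bezier, stroke `#000000` → score (S565, F2278). Control points (SVG): P0=(88.820,186.363), P1=(103.572,98.082), P2=(145.689,34.008); sampled at t=k/3. Machine vertices: (88.820,70.938) → (101.695,127.102) → (120.652,177.887) → (145.689,223.293). Open path.

**Shape 2** — `<circle>` circle, stroke `#000000` → score (S565, F2278). Machine vertices: (179.190,54.191) → (168.122,73.361) → (145.986,73.361) → (134.918,54.191) → (145.986,35.021) → (168.122,35.021) → (179.190,54.191). Closed: final G1 returns to the first vertex.

**Shape 3** — `<polygon>` closed polygon, stroke `#000000` → score (S565, F2278). Machine vertices: (54.374,106.630) → (85.232,191.958) → (91.593,113.300) → (162.945,12.274) → (68.658,17.393) → (54.374,106.630). Closed: final G1 returns to the first vertex.

**Shape 4** — `<rect>` rectangle, stroke `#000000` → score (S565, F2278). Machine vertices: (11.437,120.832) → (39.200,120.832) → (39.200,19.980) → (11.437,19.980) → (11.437,120.832). Closed: final G1 returns to the first vertex.

**Shape 5** — `<path>` closed polygon, stroke `#000000` → score (S565, F2278). Machine vertices: (176.614,249.236) → (91.815,103.591) → (77.416,97.441) → (178.464,222.277) → (89.666,21.812) → (75.566,38.243) → (176.614,249.236). Closed: final G1 returns to the first vertex.

**Shape 6** — `<polygon>` closed polygon, stroke `#000000` → score (S565, F2278). Machine vertices: (99.444,130.534) → (42.925,115.269) → (9.721,99.758) → (93.947,27.393) → (99.806,115.884) → (99.444,130.534). Closed: final G1 returns to the first vertex.

G21
G90
G0 X88.820 Y70.938
M4 S565
G1 X101.695 Y127.102 F2278
G1 X120.652 Y177.887
G1 X145.689 Y223.293
M5
G0 X179.190 Y54.191
M4 S565
G1 X168.122 Y73.361 F2278
G1 X145.986 Y73.361
G1 X134.918 Y54.191
G1 X145.986 Y35.021
G1 X168.122 Y35.021
G1 X179.190 Y54.191
M5
G0 X54.374 Y106.630
M4 S565
G1 X85.232 Y191.958 F2278
G1 X91.593 Y113.300
G1 X162.945 Y12.274
G1 X68.658 Y17.393
G1 X54.374 Y106.630
M5
G0 X11.437 Y120.832
M4 S565
G1 X39.200 Y120.832 F2278
G1 X39.200 Y19.980
G1 X11.437 Y19.980
G1 X11.437 Y120.832
M5
G0 X176.614 Y249.236
M4 S565
G1 X91.815 Y103.591 F2278
G1 X77.416 Y97.441
G1 X178.464 Y222.277
G1 X89.666 Y21.812
G1 X75.566 Y38.243
G1 X176.614 Y249.236
M5
G0 X99.444 Y130.534
M4 S565
G1 X42.925 Y115.269 F2278
G1 X9.721 Y99.758
G1 X93.947 Y27.393
G1 X99.806 Y115.884
G1 X99.444 Y130.534
M5
G0 X0.000 Y0.000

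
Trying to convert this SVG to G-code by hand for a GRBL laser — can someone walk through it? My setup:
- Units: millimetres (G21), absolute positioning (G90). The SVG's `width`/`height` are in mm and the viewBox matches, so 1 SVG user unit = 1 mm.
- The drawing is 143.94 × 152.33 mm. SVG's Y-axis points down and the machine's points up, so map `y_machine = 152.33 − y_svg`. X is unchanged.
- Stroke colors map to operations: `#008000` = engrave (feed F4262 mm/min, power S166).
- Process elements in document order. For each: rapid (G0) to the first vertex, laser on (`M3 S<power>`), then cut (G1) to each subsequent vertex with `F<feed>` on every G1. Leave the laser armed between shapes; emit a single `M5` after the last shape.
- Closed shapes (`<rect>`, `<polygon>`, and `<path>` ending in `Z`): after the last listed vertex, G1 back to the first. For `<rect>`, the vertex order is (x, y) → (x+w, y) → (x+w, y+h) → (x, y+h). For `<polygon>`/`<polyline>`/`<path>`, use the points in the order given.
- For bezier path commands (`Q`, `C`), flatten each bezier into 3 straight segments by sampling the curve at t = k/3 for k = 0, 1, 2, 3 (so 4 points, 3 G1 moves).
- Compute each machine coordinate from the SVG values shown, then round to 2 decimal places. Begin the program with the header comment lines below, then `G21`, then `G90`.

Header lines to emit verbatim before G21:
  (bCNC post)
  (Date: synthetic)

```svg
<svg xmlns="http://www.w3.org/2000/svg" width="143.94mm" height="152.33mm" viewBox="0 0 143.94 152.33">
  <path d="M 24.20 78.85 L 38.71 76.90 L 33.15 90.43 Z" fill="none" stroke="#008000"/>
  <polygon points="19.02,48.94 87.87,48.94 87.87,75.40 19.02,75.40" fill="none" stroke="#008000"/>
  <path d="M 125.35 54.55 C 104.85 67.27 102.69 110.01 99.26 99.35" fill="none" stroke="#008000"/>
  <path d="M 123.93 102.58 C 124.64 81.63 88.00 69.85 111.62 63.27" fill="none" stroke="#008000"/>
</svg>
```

(bCNC post)
(Date: synthetic)
G21
G90
G0 X24.20 Y73.48
M3 S166
G1 X38.71 Y75.43 F4262
G1 X33.15 Y61.90 F4262
G1 X24.20 Y73.48 F4262
G0 X19.02 Y103.39
M3 S166
G1 X87.87 Y103.39 F4262
G1 X87.87 Y76.93 F4262
G1 X19.02 Y76.93 F4262
G1 X19.02 Y103.39 F4262
G0 X125.35 Y97.78
M3 S166
G1 X110.24 Y78.14 F4262
G1 X102.99 Y57.03 F4262
G1 X99.26 Y52.98 F4262
G0 X123.93 Y49.75
M3 S166
G1 X115.81 Y67.79 F4262
G1 X104.47 Y80.60 F4262
G1 X111.62 Y89.06 F4262
M5

viewBox `0 0 143.94 152.33` with mm width/height → 1 unit = 1 mm. Flip: y_m = 152.33 − y_svg.

**Shape 1** — `<path>` regular polygon, stroke `#008000` → engrave (S166, F4262). Machine vertices: (24.20,73.48) → (38.71,75.43) → (33.15,61.90) → (24.20,73.48). Closed: final G1 returns to the first vertex.

**Shape 2** — `<polygon>` rectangle, stroke `#008000` → engrave (S166, F4262). Machine vertices: (19.02,103.39) → (87.87,103.39) → (87.87,76.93) → (19.02,76.93) → (19.02,103.39). Closed: final G1 returns to the first vertex.

**Shape 3** — `<path>` cubic bezier, stroke `#008000` → engrave (S166, F4262). Control points (SVG): P0=(125.35,54.55), P1=(104.85,67.27), P2=(102.69,110.01), P3=(99.26,99.35); sampled at t=k/3. Machine vertices: (125.35,97.78) → (110.24,78.14) → (102.99,57.03) → (99.26,52.98). Open path.

**Shape 4** — `<path>` cubic bezier, stroke `#008000` → engrave (S166, F4262). Control points (SVG): P0=(123.93,102.58), P1=(124.64,81.63), P2=(88.00,69.85), P3=(111.62,63.27); sampled at t=k/3. Machine vertices: (123.93,49.75) → (115.81,67.79) → (104.47,80.60) → (111.62,89.06). Open path.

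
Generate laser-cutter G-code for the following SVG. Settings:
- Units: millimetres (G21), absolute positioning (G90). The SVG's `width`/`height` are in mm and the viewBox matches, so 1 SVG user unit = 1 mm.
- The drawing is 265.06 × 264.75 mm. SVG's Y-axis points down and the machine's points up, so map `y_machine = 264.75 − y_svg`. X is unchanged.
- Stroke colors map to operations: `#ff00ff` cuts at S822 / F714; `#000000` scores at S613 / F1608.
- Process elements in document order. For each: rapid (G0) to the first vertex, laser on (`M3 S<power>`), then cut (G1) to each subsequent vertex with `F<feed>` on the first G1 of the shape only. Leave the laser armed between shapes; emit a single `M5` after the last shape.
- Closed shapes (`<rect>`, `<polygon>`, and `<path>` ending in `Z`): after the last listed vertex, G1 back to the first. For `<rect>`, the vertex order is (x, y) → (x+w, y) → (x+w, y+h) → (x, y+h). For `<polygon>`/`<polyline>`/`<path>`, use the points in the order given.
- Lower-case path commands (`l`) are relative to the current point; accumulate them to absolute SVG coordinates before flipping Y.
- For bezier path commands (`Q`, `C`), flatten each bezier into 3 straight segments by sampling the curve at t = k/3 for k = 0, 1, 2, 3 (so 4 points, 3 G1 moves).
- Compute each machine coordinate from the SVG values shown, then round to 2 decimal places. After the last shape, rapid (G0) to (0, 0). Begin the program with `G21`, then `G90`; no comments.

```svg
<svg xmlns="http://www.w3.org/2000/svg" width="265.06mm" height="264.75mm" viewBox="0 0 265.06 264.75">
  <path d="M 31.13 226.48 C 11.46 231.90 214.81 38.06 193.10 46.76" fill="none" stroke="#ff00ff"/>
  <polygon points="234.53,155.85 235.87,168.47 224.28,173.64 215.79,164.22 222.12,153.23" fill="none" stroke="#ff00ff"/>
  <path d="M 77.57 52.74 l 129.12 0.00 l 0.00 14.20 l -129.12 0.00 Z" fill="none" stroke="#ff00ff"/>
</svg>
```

G21
G90
G0 X31.13 Y38.27
M3 S822
G1 X69.20 Y84.39 F714
G1 X156.39 Y174.06
G1 X193.10 Y217.99
G0 X234.53 Y108.90
M3 S822
G1 X235.87 Y96.28 F714
G1 X224.28 Y91.11
G1 X215.79 Y100.53
G1 X222.12 Y111.52
G1 X234.53 Y108.90
G0 X77.57 Y212.01
M3 S822
G1 X206.69 Y212.01 F714
G1 X206.69 Y197.81
G1 X77.57 Y197.81
G1 X77.57 Y212.01
M5
G0 X0.00 Y0.00

1 u = 1 mm; y_m = 264.75 − y.

[1] `<path>` cubic bezier, #ff00ff→cut S822 F714: (31.13,38.27) → (69.20,84.39) → (156.39,174.06) → (193.10,217.99)

[2] `<polygon>` regular polygon, #ff00ff→cut S822 F714: (234.53,108.90) → (235.87,96.28) → (224.28,91.11) → (215.79,100.53) → (222.12,111.52) → (234.53,108.90) (closed)

[3] `<path>` rectangle, #ff00ff→cut S822 F714: (77.57,212.01) → (206.69,212.01) → (206.69,197.81) → (77.57,197.81) → (77.57,212.01) (closed)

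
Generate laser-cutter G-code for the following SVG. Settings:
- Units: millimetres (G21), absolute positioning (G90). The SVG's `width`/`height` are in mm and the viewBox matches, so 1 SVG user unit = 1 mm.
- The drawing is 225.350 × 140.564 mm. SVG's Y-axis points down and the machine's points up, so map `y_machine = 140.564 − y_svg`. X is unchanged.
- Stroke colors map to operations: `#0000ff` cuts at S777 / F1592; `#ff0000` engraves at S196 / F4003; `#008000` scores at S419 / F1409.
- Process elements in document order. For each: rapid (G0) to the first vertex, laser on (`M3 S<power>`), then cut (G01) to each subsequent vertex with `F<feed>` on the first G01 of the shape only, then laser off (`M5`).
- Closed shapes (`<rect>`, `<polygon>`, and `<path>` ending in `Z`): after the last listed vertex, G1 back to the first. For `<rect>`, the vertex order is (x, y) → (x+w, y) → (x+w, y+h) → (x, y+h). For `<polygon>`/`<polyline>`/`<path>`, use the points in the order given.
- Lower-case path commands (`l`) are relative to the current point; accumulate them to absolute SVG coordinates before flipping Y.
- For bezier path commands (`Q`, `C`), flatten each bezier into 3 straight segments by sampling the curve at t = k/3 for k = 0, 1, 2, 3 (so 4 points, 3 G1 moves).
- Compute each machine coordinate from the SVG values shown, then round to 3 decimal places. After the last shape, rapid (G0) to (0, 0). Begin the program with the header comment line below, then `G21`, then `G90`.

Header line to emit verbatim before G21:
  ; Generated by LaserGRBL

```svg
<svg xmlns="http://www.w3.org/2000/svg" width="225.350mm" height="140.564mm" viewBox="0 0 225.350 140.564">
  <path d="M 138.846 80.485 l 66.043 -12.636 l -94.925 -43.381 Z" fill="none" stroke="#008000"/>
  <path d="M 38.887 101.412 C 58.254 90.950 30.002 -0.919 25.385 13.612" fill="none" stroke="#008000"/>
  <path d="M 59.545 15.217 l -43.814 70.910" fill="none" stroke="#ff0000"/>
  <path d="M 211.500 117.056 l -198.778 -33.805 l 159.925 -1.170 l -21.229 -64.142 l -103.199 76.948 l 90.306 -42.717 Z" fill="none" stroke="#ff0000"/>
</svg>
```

Since the viewBox matches the mm dimensions, user units are millimetres directly. The only transform is the Y-flip y_m = 140.564 − y_svg.

Shape 1 is a closed polygon drawn with `<path>`. Its stroke #008000 means score at S419, F1409. After flipping Y the toolpath is (138.846,60.079) → (204.889,72.715) → (109.964,116.096) → (138.846,60.079), returning to the start.

Shape 2 is a cubic bezier drawn with `<path>`. Its stroke #008000 means score at S419, F1409. After flipping Y the toolpath is (38.887,39.152) → (45.020,69.794) → (35.241,112.972) → (25.385,126.952).

Shape 3 is a line segment drawn with `<path>`. Its stroke #ff0000 means engrave at S196, F4003. After flipping Y the toolpath is (59.545,125.347) → (15.731,54.437).

Shape 4 is a closed polygon drawn with `<path>`. Its stroke #ff0000 means engrave at S196, F4003. After flipping Y the toolpath is (211.500,23.508) → (12.722,57.313) → (172.647,58.483) → (151.418,122.625) → (48.219,45.677) → (138.525,88.394) → (211.500,23.508), returning to the start.

; Generated by LaserGRBL
G21
G90
G0 X138.846 Y60.079
M3 S419
G01 X204.889 Y72.715 F1409
G01 X109.964 Y116.096
G01 X138.846 Y60.079
M5
G0 X38.887 Y39.152
M3 S419
G01 X45.020 Y69.794 F1409
G01 X35.241 Y112.972
G01 X25.385 Y126.952
M5
G0 X59.545 Y125.347
M3 S196
G01 X15.731 Y54.437 F4003
M5
G0 X211.500 Y23.508
M3 S196
G01 X12.722 Y57.313 F4003
G01 X172.647 Y58.483
G01 X151.418 Y122.625
G01 X48.219 Y45.677
G01 X138.525 Y88.394
G01 X211.500 Y23.508
M5
G0 X0.000 Y0.000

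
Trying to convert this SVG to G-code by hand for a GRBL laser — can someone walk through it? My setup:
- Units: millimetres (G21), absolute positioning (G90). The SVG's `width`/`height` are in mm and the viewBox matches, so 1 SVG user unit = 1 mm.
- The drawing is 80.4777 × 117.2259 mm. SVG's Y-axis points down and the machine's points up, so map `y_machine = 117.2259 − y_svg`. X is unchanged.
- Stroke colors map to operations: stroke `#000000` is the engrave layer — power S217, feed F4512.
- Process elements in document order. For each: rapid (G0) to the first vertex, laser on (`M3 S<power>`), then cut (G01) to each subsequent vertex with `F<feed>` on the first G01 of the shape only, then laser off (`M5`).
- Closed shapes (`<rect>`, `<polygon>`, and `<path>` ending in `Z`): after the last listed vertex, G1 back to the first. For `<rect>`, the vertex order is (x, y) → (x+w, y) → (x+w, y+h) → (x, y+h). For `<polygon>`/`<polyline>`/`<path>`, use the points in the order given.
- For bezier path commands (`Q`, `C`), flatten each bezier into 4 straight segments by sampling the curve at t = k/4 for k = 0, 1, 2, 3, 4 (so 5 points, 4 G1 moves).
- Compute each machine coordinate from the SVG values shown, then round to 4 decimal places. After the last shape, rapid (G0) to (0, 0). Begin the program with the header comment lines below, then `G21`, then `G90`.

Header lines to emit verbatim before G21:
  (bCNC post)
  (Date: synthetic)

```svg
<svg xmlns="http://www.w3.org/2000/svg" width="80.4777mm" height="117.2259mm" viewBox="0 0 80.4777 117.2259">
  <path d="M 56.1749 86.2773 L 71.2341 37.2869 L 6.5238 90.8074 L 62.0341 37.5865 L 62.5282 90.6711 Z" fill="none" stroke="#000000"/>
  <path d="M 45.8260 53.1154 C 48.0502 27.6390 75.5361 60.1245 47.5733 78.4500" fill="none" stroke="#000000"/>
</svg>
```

(bCNC post)
(Date: synthetic)
G21
G90
G0 X56.1749 Y30.9486
M3 S217
G01 X71.2341 Y79.9390 F4512
G01 X6.5238 Y26.4185
G01 X62.0341 Y79.6394
G01 X62.5282 Y26.5548
G01 X56.1749 Y30.9486
M5
G0 X45.8260 Y64.1105
M3 S217
G01 X50.9696 Y73.4768 F4512
G01 X58.0198 Y67.8689
G01 X59.4099 Y54.0481
G01 X47.5733 Y38.7759
M5
G0 X0.0000 Y0.0000

Since the viewBox matches the mm dimensions, user units are millimetres directly. The only transform is the Y-flip y_m = 117.2259 − y_svg.

Shape 1 is a closed polygon drawn with `<path>`. Its stroke #000000 means engrave at S217, F4512. After flipping Y the toolpath is (56.1749,30.9486) → (71.2341,79.9390) → (6.5238,26.4185) → (62.0341,79.6394) → (62.5282,26.5548) → (56.1749,30.9486), returning to the start.

Shape 2 is a cubic bezier drawn with `<path>`. Its stroke #000000 means engrave at S217, F4512. After flipping Y the toolpath is (45.8260,64.1105) → (50.9696,73.4768) → (58.0198,67.8689) → (59.4099,54.0481) → (47.5733,38.7759).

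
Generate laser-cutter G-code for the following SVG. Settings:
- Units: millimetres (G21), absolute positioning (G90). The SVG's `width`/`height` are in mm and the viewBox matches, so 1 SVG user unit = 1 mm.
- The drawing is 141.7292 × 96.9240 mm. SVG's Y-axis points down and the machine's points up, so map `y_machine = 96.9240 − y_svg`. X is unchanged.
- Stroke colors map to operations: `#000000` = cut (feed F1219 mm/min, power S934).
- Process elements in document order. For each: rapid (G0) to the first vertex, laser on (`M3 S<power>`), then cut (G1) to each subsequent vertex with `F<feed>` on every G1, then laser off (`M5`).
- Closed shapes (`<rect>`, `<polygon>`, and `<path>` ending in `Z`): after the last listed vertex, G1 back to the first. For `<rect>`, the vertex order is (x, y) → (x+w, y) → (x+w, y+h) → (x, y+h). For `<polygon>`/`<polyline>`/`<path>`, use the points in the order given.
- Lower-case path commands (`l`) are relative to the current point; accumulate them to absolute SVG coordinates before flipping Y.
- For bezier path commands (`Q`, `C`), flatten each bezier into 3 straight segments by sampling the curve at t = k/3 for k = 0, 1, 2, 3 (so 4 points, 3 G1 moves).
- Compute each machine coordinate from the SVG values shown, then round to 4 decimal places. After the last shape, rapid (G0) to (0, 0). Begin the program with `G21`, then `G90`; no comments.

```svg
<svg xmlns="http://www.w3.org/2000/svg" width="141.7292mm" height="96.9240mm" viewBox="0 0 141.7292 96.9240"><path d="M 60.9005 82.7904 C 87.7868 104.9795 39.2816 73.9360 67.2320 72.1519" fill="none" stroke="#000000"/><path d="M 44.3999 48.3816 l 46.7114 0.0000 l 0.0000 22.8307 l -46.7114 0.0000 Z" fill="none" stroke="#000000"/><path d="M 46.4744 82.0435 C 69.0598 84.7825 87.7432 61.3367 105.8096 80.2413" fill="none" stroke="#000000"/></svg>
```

viewBox `0 0 141.7292 96.9240` with mm width/height → 1 unit = 1 mm. Flip: y_m = 96.9240 − y_svg.

**Shape 1** — `<path>` cubic bezier, stroke `#000000` → cut (S934, F1219). Control points (SVG): P0=(60.9005,82.7904), P1=(87.7868,104.9795), P2=(39.2816,73.9360), P3=(67.2320,72.1519); sampled at t=k/3. Machine vertices: (60.9005,14.1336) → (68.2803,6.6334) → (59.1428,16.2901) → (67.2320,24.7721). Open path.

**Shape 2** — `<path>` rectangle, stroke `#000000` → cut (S934, F1219). Machine vertices: (44.3999,48.5424) → (91.1113,48.5424) → (91.1113,25.7117) → (44.3999,25.7117) → (44.3999,48.5424). Closed: final G1 returns to the first vertex.

**Shape 3** — `<path>` cubic bezier, stroke `#000000` → cut (S934, F1219). Control points (SVG): P0=(46.4744,82.0435), P1=(69.0598,84.7825), P2=(87.7432,61.3367), P3=(105.8096,80.2413); sampled at t=k/3. Machine vertices: (46.4744,14.8805) → (67.8808,18.3314) → (87.4159,24.0088) → (105.8096,16.6827). Open path.

G21
G90
G0 X60.9005 Y14.1336
M3 S934
G1 X68.2803 Y6.6334 F1219
G1 X59.1428 Y16.2901 F1219
G1 X67.2320 Y24.7721 F1219
M5
G0 X44.3999 Y48.5424
M3 S934
G1 X91.1113 Y48.5424 F1219
G1 X91.1113 Y25.7117 F1219
G1 X44.3999 Y25.7117 F1219
G1 X44.3999 Y48.5424 F1219
M5
G0 X46.4744 Y14.8805
M3 S934
G1 X67.8808 Y18.3314 F1219
G1 X87.4159 Y24.0088 F1219
G1 X105.8096 Y16.6827 F1219
M5
G0 X0.0000 Y0.0000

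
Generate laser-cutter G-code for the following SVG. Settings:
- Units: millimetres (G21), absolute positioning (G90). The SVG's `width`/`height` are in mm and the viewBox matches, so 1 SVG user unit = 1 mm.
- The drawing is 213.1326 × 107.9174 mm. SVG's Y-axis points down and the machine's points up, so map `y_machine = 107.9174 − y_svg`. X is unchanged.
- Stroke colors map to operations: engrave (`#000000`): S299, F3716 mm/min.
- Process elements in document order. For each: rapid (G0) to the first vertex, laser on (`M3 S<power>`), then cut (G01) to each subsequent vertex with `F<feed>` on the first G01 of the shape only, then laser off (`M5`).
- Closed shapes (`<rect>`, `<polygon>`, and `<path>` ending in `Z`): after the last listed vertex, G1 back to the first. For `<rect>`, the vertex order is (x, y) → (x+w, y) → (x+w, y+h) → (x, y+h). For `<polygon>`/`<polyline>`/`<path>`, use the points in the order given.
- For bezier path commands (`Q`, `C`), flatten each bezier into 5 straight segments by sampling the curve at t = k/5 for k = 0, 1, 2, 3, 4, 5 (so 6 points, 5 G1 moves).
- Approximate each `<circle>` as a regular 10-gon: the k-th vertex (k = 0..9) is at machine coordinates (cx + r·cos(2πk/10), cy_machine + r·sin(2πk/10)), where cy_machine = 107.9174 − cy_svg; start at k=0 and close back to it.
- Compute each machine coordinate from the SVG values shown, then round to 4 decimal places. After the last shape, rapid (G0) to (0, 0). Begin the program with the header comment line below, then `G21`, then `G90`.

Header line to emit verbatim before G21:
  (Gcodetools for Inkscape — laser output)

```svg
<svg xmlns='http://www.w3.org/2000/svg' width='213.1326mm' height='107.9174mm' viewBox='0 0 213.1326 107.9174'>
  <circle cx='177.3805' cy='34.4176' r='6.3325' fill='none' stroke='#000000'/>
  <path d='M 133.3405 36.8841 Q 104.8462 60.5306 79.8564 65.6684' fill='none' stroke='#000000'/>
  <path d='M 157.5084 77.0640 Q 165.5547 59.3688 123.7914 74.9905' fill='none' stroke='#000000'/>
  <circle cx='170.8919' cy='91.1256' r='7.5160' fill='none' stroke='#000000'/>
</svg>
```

(Gcodetools for Inkscape — laser output)
G21
G90
G0 X183.7130 Y73.4998
M3 S299
G01 X182.5036 Y77.2220 F3716
G01 X179.3374 Y79.5224
G01 X175.4236 Y79.5224
G01 X172.2574 Y77.2220
G01 X171.0480 Y73.4998
G01 X172.2574 Y69.7776
G01 X175.4236 Y67.4772
G01 X179.3374 Y67.4772
G01 X182.5036 Y69.7776
G01 X183.7130 Y73.4998
M5
G0 X133.3405 Y71.0333
M3 S299
G01 X122.0830 Y62.3150 F3716
G01 X111.1058 Y55.0775
G01 X100.4090 Y49.3206
G01 X89.9925 Y45.0445
G01 X79.8564 Y42.2490
M5
G0 X157.5084 Y30.8534
M3 S299
G01 X158.7345 Y36.5988 F3716
G01 X155.9759 Y39.6789
G01 X149.2325 Y40.0936
G01 X138.5043 Y37.8429
G01 X123.7914 Y32.9269
M5
G0 X178.4079 Y16.7918
M3 S299
G01 X176.9725 Y21.2096 F3716
G01 X173.2145 Y23.9399
G01 X168.5693 Y23.9399
G01 X164.8113 Y21.2096
G01 X163.3759 Y16.7918
G01 X164.8113 Y12.3740
G01 X168.5693 Y9.6437
G01 X173.2145 Y9.6437
G01 X176.9725 Y12.3740
G01 X178.4079 Y16.7918
M5
G0 X0.0000 Y0.0000

viewBox `0 0 213.1326 107.9174` with mm width/height → 1 unit = 1 mm. Flip: y_m = 107.9174 − y_svg.

**Shape 1** — `<circle>` circle, stroke `#000000` → engrave (S299, F3716). Machine vertices: (183.7130,73.4998) → (182.5036,77.2220) → (179.3374,79.5224) → (175.4236,79.5224) → (172.2574,77.2220) → (171.0480,73.4998) → (172.2574,69.7776) → (175.4236,67.4772) → (179.3374,67.4772) → (182.5036,69.7776) → (183.7130,73.4998). Closed: final G1 returns to the first vertex.

**Shape 2** — `<path>` quadratic bezier, stroke `#000000` → engrave (S299, F3716). Control points (SVG): P0=(133.3405,36.8841), P1=(104.8462,60.5306), P2=(79.8564,65.6684); sampled at t=k/5. Machine vertices: (133.3405,71.0333) → (122.0830,62.3150) → (111.1058,55.0775) → (100.4090,49.3206) → (89.9925,45.0445) → (79.8564,42.2490). Open path.

**Shape 3** — `<path>` quadratic bezier, stroke `#000000` → engrave (S299, F3716). Control points (SVG): P0=(157.5084,77.0640), P1=(165.5547,59.3688), P2=(123.7914,74.9905); sampled at t=k/5. Machine vertices: (157.5084,30.8534) → (158.7345,36.5988) → (155.9759,39.6789) → (149.2325,40.0936) → (138.5043,37.8429) → (123.7914,32.9269). Open path.

**Shape 4** — `<circle>` circle, stroke `#000000` → engrave (S299, F3716). Machine vertices: (178.4079,16.7918) → (176.9725,21.2096) → (173.2145,23.9399) → (168.5693,23.9399) → (164.8113,21.2096) → (163.3759,16.7918) → (164.8113,12.3740) → (168.5693,9.6437) → (173.2145,9.6437) → (176.9725,12.3740) → (178.4079,16.7918). Closed: final G1 returns to the first vertex.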